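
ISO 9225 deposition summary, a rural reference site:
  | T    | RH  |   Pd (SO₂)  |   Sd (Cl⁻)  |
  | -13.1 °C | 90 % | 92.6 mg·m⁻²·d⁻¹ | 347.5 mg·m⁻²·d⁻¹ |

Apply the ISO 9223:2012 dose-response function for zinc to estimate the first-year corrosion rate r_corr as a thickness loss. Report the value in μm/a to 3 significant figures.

zinc: temperature factor f = +0.038·(-23.1) = -0.8778
  sulphur-dioxide contribution → 2.47 μm/a
  chloride contribution → 0.3315 μm/a
  total first-year rate 2.801 μm/a

r_corr = 2.80 μm/a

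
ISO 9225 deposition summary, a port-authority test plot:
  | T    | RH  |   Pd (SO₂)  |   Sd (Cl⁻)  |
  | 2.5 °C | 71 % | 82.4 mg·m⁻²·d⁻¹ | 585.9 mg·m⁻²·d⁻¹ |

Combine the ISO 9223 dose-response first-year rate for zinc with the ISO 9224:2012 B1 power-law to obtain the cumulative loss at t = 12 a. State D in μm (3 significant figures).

D(12) = 24.2 μm

zinc: T≤10 °C ⇒ hinge +0.038·(2.5−10) = -0.2850
  sulphur-dioxide contribution → 1.771 μm/a
  chloride contribution → 1.444 μm/a
  total first-year rate 3.215 μm/a
Long-term exponent b (ISO 9224 Table 2, B1) = 0.813
  D(12) = 3.215 × 12^0.813 = 3.215 × 7.54 = 24.24 μm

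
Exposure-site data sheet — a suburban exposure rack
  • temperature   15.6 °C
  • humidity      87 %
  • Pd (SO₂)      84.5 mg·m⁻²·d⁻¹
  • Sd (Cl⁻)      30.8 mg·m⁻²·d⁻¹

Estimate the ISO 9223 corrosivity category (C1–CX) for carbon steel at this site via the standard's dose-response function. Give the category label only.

C5

carbon steel: T>10 °C ⇒ hinge -0.054·(15.6−10) = -0.3024
  Pd branch = 1.77·Pd^0.52·e^(0.02·RH+f) = 74.87 μm/a
  Cl⁻ term: 0.102·30.8^0.62·exp(0.033·87+0.04·15.6) = 28.14
  r_corr = 74.87 + 28.14 = 103 μm/a
ISO 9223 Table 2 (carbon steel): 80 < 103 ≤ 200 μm/a ⇒ C5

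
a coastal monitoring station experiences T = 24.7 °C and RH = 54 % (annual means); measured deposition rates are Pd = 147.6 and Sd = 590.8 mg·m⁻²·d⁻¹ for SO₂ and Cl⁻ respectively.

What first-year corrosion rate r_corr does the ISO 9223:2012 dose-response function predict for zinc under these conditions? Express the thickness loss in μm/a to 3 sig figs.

r_corr = 8.85 μm/a

zinc: T>10 °C ⇒ hinge -0.071·(24.7−10) = -1.0437
  Pd branch = 0.0129·Pd^0.44·e^(0.046·RH+f) = 0.4903 μm/a
  Sd branch = 0.0175·Sd^0.57·e^(0.008·RH+0.085·T) = 8.359 μm/a
  r_corr = 0.4903 + 8.359 = 8.85 μm/a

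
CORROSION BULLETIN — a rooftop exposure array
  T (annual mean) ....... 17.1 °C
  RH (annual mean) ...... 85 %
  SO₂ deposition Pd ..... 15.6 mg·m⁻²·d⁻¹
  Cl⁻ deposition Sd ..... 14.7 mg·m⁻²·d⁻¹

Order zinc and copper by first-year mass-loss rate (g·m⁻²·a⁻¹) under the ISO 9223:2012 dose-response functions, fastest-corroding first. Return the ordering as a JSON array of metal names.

zinc: f(T) = -0.071·(T−10) [T>10 °C] = -0.5041
  Pd branch = 0.0129·Pd^0.44·e^(0.046·RH+f) = 1.302 μm/a
  Sd branch = 0.0175·Sd^0.57·e^(0.008·RH+0.085·T) = 0.6839 μm/a
  sum: 1.302 + 0.6839 → r_corr = 1.986 μm/a
  mass loss = 1.986 μm/a × 7.14 g/cm³ = 14.18 g·m⁻²·a⁻¹
copper: f(T) = -0.080·(T−10) [T>10 °C] = -0.5680
  Pd branch = 0.0053·Pd^0.26·e^(0.059·RH+f) = 0.9243 μm/a
  Sd branch = 0.01025·Sd^0.27·e^(0.036·RH+0.049·T) = 1.044 μm/a
  r_corr = 0.9243 + 1.044 = 1.968 μm/a
  mass loss = 1.968 μm/a × 8.96 g/cm³ = 17.64 g·m⁻²·a⁻¹
Ordering by g·m⁻²·a⁻¹: copper (17.6) > zinc (14.2)

["copper", "zinc"]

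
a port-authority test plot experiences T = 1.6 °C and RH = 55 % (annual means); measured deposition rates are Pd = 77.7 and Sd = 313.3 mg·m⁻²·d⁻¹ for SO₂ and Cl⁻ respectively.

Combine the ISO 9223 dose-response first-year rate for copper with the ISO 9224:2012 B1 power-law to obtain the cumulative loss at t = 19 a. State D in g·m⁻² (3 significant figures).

D(19) = 33.5 g·m⁻²

copper: T≤10 °C ⇒ hinge +0.126·(1.6−10) = -1.0584
  sulphur-dioxide contribution → 0.1464 μm/a
  chloride contribution → 0.379 μm/a
  total first-year rate 0.5253 μm/a
ISO 9224: D(t) = r_corr · t^b with b = 0.667 (copper, B1)
  D(19) = 0.5253 × 19^0.667 = 0.5253 × 7.127 = 3.744 μm
  Mass loss = 3.744 μm × 8.96 g/cm³ = 33.55 g·m⁻²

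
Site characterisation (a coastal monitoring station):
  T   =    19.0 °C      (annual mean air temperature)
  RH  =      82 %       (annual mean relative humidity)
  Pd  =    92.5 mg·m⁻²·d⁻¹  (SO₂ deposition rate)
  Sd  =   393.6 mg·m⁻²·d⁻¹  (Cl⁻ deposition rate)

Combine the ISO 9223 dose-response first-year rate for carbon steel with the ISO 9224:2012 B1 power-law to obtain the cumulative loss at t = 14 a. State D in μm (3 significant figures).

carbon steel: T>10 °C ⇒ hinge -0.054·(19.0−10) = -0.4860
  sulphur-dioxide contribution → 59.09 μm/a
  chloride contribution → 132.7 μm/a
  total first-year rate 191.8 μm/a
Power-law: D(14) = r_corr · 14^0.523
  D(14) = 191.8 × 14^0.523 = 191.8 × 3.976 = 762.4 μm

D(14) = 762 μm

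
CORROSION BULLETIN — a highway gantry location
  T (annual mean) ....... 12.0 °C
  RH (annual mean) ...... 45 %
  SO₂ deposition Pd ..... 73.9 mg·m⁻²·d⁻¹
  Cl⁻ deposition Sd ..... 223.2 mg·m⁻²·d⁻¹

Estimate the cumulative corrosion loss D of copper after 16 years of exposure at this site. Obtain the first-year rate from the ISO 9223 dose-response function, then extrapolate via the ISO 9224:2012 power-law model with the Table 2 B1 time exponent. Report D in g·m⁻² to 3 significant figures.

copper: T>10 °C ⇒ hinge -0.080·(12.0−10) = -0.1600
  sulphur-dioxide contribution → 0.1966 μm/a
  chloride contribution → 0.4016 μm/a
  total first-year rate 0.5982 μm/a
ISO 9224: D(t) = r_corr · t^b with b = 0.667 (copper, B1)
  D(16) = 0.5982 × 16^0.667 = 0.5982 × 6.355 = 3.802 μm
  Mass loss = 3.802 μm × 8.96 g/cm³ = 34.07 g·m⁻²

D(16) = 34.1 g·m⁻²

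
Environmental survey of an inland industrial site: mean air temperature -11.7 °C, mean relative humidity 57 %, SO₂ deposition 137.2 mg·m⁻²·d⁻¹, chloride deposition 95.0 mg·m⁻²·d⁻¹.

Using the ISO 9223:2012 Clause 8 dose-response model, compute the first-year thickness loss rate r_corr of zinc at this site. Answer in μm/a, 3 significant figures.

zinc: temperature factor f = +0.038·(-21.7) = -0.8246
  sulphur-dioxide contribution → 0.6786 μm/a
  chloride contribution → 0.1369 μm/a
  ⇒ r_corr(zinc) = 0.8155 μm/a

r_corr = 0.816 μm/a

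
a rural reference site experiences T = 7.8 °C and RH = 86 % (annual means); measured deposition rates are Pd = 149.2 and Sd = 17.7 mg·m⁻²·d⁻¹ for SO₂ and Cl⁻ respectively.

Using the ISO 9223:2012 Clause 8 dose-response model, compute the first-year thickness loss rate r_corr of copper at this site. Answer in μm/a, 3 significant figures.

r_corr = 3.08 μm/a

copper: T≤10 °C ⇒ hinge +0.126·(7.8−10) = -0.2772
  sulphur-dioxide contribution → 2.359 μm/a
  chloride contribution → 0.7215 μm/a
  ⇒ r_corr(copper) = 3.08 μm/a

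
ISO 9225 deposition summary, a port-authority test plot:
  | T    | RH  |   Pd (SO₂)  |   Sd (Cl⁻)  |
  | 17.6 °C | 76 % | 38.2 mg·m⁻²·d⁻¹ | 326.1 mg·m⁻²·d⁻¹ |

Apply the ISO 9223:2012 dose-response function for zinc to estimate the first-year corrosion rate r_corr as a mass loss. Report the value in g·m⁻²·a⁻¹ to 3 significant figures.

zinc: f(T) = -0.071·(T−10) [T>10 °C] = -0.5396
  SO₂ term: 0.0129·38.2^0.44·exp(0.046·76-0.5396) = 1.232
  Sd branch = 0.0175·Sd^0.57·e^(0.008·RH+0.085·T) = 3.885 μm/a
  r_corr = 1.232 + 3.885 = 5.117 μm/a
Convert to mass loss: 5.117 μm/a × 7.14 g/cm³ = 36.54 g·m⁻²·a⁻¹

r_corr = 36.5 g·m⁻²·a⁻¹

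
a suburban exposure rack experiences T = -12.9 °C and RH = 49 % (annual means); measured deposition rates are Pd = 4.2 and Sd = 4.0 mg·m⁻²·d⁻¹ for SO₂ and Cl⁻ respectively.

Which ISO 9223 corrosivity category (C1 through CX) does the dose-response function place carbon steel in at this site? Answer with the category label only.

carbon steel: T≤10 °C ⇒ hinge +0.150·(-12.9−10) = -3.4350
  Pd branch = 1.77·Pd^0.52·e^(0.02·RH+f) = 0.3205 μm/a
  Cl⁻ term: 0.102·4.0^0.62·exp(0.033·49+0.04·-12.9) = 0.7245
  sum: 0.3205 + 0.7245 → r_corr = 1.045 μm/a
Category bounds: 0…1.3 μm/a bracket r_corr ⇒ C1

C1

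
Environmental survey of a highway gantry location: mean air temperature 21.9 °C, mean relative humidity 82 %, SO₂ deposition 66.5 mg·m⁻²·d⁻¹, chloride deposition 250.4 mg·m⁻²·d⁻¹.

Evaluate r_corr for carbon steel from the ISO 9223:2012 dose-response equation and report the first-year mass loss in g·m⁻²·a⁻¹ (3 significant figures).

carbon steel: f(T) = -0.054·(T−10) [T>10 °C] = -0.6426
  sulphur-dioxide contribution → 42.56 μm/a
  chloride contribution → 112.6 μm/a
  ⇒ r_corr(carbon steel) = 155.1 μm/a
Convert to mass loss: 155.1 μm/a × 7.85 g/cm³ = 1218 g·m⁻²·a⁻¹

r_corr = 1.22e+03 g·m⁻²·a⁻¹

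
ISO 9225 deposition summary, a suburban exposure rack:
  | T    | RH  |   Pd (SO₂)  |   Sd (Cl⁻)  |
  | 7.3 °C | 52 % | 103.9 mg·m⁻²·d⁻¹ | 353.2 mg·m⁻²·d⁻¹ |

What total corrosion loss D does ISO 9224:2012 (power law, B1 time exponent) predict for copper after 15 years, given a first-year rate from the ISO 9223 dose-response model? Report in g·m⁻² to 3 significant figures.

copper: f(T) = +0.126·(T−10) [T≤10 °C] = -0.3402
  SO₂ term: 0.0053·103.9^0.26·exp(0.059·52-0.3402) = 0.2712
  Sd branch = 0.01025·Sd^0.27·e^(0.036·RH+0.049·T) = 0.4646 μm/a
  r_corr = 0.2712 + 0.4646 = 0.7357 μm/a
ISO 9224: D(t) = r_corr · t^b with b = 0.667 (copper, B1)
  D(15) = 0.7357 × 15^0.667 = 0.7357 × 6.088 = 4.479 μm
  Mass loss = 4.479 μm × 8.96 g/cm³ = 40.13 g·m⁻²

D(15) = 40.1 g·m⁻²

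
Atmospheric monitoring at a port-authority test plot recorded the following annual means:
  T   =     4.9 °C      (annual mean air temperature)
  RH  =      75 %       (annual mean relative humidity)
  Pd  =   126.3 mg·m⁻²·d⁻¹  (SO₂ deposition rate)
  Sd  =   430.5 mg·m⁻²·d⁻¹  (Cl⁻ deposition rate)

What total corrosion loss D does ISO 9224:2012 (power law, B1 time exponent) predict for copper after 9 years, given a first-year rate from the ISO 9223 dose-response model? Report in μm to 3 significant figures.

D(9) = 7.86 μm

copper: T≤10 °C ⇒ hinge +0.126·(4.9−10) = -0.6426
  Pd branch = 0.0053·Pd^0.26·e^(0.059·RH+f) = 0.8191 μm/a
  Cl⁻ term: 0.01025·430.5^0.27·exp(0.036·75+0.049·4.9) = 0.9972
  sum: 0.8191 + 0.9972 → r_corr = 1.816 μm/a
Power-law: D(9) = r_corr · 9^0.667
  D(9) = 1.816 × 9^0.667 = 1.816 × 4.33 = 7.864 μm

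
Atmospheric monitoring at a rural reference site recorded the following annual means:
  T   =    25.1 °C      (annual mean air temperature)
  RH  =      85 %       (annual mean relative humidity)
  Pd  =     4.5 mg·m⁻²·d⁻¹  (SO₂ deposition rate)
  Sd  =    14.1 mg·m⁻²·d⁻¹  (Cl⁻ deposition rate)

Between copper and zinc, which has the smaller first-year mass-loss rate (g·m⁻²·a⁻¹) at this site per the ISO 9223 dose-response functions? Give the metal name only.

copper: T>10 °C ⇒ hinge -0.080·(25.1−10) = -1.2080
  Pd branch = 0.0053·Pd^0.26·e^(0.059·RH+f) = 0.3528 μm/a
  Cl⁻ term: 0.01025·14.1^0.27·exp(0.036·85+0.049·25.1) = 1.528
  r_corr = 0.3528 + 1.528 = 1.881 μm/a
  mass loss = 1.881 μm/a × 8.96 g/cm³ = 16.85 g·m⁻²·a⁻¹
zinc: f(T) = -0.071·(T−10) [T>10 °C] = -1.0721
  Pd branch = 0.0129·Pd^0.44·e^(0.046·RH+f) = 0.4271 μm/a
  Cl⁻ term: 0.0175·14.1^0.57·exp(0.008·85+0.085·25.1) = 1.318
  r_corr = 0.4271 + 1.318 = 1.745 μm/a
  mass loss = 1.745 μm/a × 7.14 g/cm³ = 12.46 g·m⁻²·a⁻¹
Ordering by g·m⁻²·a⁻¹: copper (16.9) > zinc (12.5)

zinc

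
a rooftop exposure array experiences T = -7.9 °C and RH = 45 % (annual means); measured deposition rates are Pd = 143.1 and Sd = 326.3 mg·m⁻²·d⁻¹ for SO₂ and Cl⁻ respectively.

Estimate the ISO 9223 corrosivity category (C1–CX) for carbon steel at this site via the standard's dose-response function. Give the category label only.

C2

carbon steel: T≤10 °C ⇒ hinge +0.150·(-7.9−10) = -2.6850
  Pd branch = 1.77·Pd^0.52·e^(0.02·RH+f) = 3.924 μm/a
  Sd branch = 0.102·Sd^0.62·e^(0.033·RH+0.04·T) = 11.88 μm/a
  r_corr = 3.924 + 11.88 = 15.8 μm/a
15.8 μm/a falls in (1.3, 25] for carbon steel → category C2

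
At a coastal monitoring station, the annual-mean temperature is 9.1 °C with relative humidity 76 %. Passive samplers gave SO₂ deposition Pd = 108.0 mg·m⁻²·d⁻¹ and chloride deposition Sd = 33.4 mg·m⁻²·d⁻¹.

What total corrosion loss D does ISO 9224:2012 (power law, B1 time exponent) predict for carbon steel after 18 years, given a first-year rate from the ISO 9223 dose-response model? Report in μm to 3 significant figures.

carbon steel: temperature factor f = +0.150·(-0.9) = -0.1350
  Pd branch = 1.77·Pd^0.52·e^(0.02·RH+f) = 80.7 μm/a
  Sd branch = 0.102·Sd^0.62·e^(0.033·RH+0.04·T) = 15.87 μm/a
  r_corr = 80.7 + 15.87 = 96.57 μm/a
ISO 9224: D(t) = r_corr · t^b with b = 0.523 (carbon steel, B1)
  D(18) = 96.57 × 18^0.523 = 96.57 × 4.534 = 437.9 μm

D(18) = 438 μm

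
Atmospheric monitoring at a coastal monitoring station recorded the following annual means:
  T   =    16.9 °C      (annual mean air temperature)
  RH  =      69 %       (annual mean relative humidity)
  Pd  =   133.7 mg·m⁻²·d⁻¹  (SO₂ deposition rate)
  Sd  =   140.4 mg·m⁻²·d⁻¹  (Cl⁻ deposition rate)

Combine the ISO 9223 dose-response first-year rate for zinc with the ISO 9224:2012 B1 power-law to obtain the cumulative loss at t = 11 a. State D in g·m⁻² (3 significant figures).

zinc: f(T) = -0.071·(T−10) [T>10 °C] = -0.4899
  SO₂ term: 0.0129·133.7^0.44·exp(0.046·69-0.4899) = 1.628
  Sd branch = 0.0175·Sd^0.57·e^(0.008·RH+0.085·T) = 2.141 μm/a
  sum: 1.628 + 2.141 → r_corr = 3.77 μm/a
Power-law: D(11) = r_corr · 11^0.813
  D(11) = 3.77 × 11^0.813 = 3.77 × 7.025 = 26.48 μm
  Mass loss = 26.48 μm × 7.14 g/cm³ = 189.1 g·m⁻²

D(11) = 189 g·m⁻²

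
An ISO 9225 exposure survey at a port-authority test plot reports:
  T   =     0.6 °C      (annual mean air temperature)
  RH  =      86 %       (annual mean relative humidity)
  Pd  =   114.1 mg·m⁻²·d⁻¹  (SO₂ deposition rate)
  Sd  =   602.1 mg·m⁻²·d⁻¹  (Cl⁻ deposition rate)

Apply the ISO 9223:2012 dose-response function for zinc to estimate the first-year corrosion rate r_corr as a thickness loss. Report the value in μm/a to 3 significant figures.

zinc: temperature factor f = +0.038·(-9.4) = -0.3572
  Pd branch = 0.0129·Pd^0.44·e^(0.046·RH+f) = 3.791 μm/a
  Cl⁻ term: 0.0175·602.1^0.57·exp(0.008·86+0.085·0.6) = 1.407
  r_corr = 3.791 + 1.407 = 5.198 μm/a

r_corr = 5.20 μm/a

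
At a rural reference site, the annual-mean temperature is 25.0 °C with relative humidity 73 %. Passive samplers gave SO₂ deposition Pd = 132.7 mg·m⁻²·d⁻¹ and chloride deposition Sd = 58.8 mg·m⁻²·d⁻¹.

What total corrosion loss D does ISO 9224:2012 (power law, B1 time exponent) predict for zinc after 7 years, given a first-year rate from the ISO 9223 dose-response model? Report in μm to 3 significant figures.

zinc: T>10 °C ⇒ hinge -0.071·(25.0−10) = -1.0650
  Pd branch = 0.0129·Pd^0.44·e^(0.046·RH+f) = 1.098 μm/a
  Sd branch = 0.0175·Sd^0.57·e^(0.008·RH+0.085·T) = 2.68 μm/a
  r_corr = 1.098 + 2.68 = 3.777 μm/a
Long-term exponent b (ISO 9224 Table 2, B1) = 0.813
  D(7) = 3.777 × 7^0.813 = 3.777 × 4.865 = 18.38 μm

D(7) = 18.4 μm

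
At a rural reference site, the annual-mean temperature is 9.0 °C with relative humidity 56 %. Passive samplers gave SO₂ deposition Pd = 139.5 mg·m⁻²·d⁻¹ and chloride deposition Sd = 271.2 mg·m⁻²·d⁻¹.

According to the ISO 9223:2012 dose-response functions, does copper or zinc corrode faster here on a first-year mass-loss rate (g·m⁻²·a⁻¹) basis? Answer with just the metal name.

copper: temperature factor f = +0.126·(-1.0) = -0.1260
  Pd branch = 0.0053·Pd^0.26·e^(0.059·RH+f) = 0.4593 μm/a
  Sd branch = 0.01025·Sd^0.27·e^(0.036·RH+0.049·T) = 0.543 μm/a
  sum: 0.4593 + 0.543 → r_corr = 1.002 μm/a
  mass loss = 1.002 μm/a × 8.96 g/cm³ = 8.98 g·m⁻²·a⁻¹
zinc: T≤10 °C ⇒ hinge +0.038·(9.0−10) = -0.0380
  Pd branch = 0.0129·Pd^0.44·e^(0.046·RH+f) = 1.434 μm/a
  Sd branch = 0.0175·Sd^0.57·e^(0.008·RH+0.085·T) = 1.435 μm/a
  sum: 1.434 + 1.435 → r_corr = 2.869 μm/a
  mass loss = 2.869 μm/a × 7.14 g/cm³ = 20.48 g·m⁻²·a⁻¹
Ordering by g·m⁻²·a⁻¹: zinc (20.5) > copper (8.98)

zinc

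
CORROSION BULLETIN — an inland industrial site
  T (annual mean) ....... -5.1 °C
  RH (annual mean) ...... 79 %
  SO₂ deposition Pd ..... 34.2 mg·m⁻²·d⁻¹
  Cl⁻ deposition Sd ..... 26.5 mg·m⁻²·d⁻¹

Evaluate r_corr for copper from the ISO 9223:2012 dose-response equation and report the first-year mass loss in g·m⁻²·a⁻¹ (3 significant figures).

copper: temperature factor f = +0.126·(-15.1) = -1.9026
  sulphur-dioxide contribution → 0.2095 μm/a
  chloride contribution → 0.3324 μm/a
  ⇒ r_corr(copper) = 0.5418 μm/a
Convert to mass loss: 0.5418 μm/a × 8.96 g/cm³ = 4.855 g·m⁻²·a⁻¹

r_corr = 4.85 g·m⁻²·a⁻¹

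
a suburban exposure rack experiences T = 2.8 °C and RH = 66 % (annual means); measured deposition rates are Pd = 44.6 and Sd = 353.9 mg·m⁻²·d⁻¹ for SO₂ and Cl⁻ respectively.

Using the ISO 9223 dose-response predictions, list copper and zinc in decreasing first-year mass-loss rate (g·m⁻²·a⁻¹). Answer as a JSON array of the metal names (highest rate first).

["zinc", "copper"]

copper: f(T) = +0.126·(T−10) [T≤10 °C] = -0.9072
  SO₂ term: 0.0053·44.6^0.26·exp(0.059·66-0.9072) = 0.282
  Cl⁻ term: 0.01025·353.9^0.27·exp(0.036·66+0.049·2.8) = 0.6171
  r_corr = 0.282 + 0.6171 = 0.8992 μm/a
  mass loss = 0.8992 μm/a × 8.96 g/cm³ = 8.056 g·m⁻²·a⁻¹
zinc: T≤10 °C ⇒ hinge +0.038·(2.8−10) = -0.2736
  SO₂ term: 0.0129·44.6^0.44·exp(0.046·66-0.2736) = 1.086
  Cl⁻ term: 0.0175·353.9^0.57·exp(0.008·66+0.085·2.8) = 1.068
  sum: 1.086 + 1.068 → r_corr = 2.154 μm/a
  mass loss = 2.154 μm/a × 7.14 g/cm³ = 15.38 g·m⁻²·a⁻¹
Ordering by g·m⁻²·a⁻¹: zinc (15.4) > copper (8.06)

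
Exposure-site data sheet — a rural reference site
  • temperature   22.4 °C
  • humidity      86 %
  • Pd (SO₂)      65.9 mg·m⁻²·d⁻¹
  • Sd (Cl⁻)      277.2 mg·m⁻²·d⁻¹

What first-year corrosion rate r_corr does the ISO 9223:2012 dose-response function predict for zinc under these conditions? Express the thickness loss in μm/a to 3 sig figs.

r_corr = 7.53 μm/a

zinc: T>10 °C ⇒ hinge -0.071·(22.4−10) = -0.8804
  Pd branch = 0.0129·Pd^0.44·e^(0.046·RH+f) = 1.764 μm/a
  Cl⁻ term: 0.0175·277.2^0.57·exp(0.008·86+0.085·22.4) = 5.769
  r_corr = 1.764 + 5.769 = 7.534 μm/a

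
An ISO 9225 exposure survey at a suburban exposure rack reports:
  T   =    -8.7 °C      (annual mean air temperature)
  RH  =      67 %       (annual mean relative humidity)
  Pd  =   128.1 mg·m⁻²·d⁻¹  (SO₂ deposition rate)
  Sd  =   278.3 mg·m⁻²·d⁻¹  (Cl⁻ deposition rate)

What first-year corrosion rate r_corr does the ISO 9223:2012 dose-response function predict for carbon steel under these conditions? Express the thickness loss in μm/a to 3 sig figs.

r_corr = 26.6 μm/a

carbon steel: temperature factor f = +0.150·(-18.7) = -2.8050
  sulphur-dioxide contribution → 5.101 μm/a
  chloride contribution → 21.54 μm/a
  ⇒ r_corr(carbon steel) = 26.64 μm/a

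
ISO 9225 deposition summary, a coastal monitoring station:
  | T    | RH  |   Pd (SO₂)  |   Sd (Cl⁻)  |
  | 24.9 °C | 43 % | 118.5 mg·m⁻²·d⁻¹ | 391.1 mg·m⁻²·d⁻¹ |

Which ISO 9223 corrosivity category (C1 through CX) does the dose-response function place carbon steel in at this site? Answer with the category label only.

carbon steel: f(T) = -0.054·(T−10) [T>10 °C] = -0.8046
  Pd branch = 1.77·Pd^0.52·e^(0.02·RH+f) = 22.41 μm/a
  Cl⁻ term: 0.102·391.1^0.62·exp(0.033·43+0.04·24.9) = 46.2
  sum: 22.41 + 46.2 → r_corr = 68.61 μm/a
ISO 9223 Table 2 (carbon steel): 50 < 68.6 ≤ 80 μm/a ⇒ C4

C4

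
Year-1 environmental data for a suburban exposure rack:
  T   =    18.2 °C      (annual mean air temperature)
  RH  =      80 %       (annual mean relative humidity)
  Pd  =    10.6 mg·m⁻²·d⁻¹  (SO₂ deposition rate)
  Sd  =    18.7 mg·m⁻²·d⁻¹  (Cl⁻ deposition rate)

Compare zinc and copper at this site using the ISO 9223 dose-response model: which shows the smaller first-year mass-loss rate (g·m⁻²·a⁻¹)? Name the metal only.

zinc: T>10 °C ⇒ hinge -0.071·(18.2−10) = -0.5822
  Pd branch = 0.0129·Pd^0.44·e^(0.046·RH+f) = 0.8074 μm/a
  Sd branch = 0.0175·Sd^0.57·e^(0.008·RH+0.085·T) = 0.8275 μm/a
  r_corr = 0.8074 + 0.8275 = 1.635 μm/a
  mass loss = 1.635 μm/a × 7.14 g/cm³ = 11.67 g·m⁻²·a⁻¹
copper: temperature factor f = -0.080·(8.2) = -0.6560
  SO₂ term: 0.0053·10.6^0.26·exp(0.059·80-0.6560) = 0.5699
  Cl⁻ term: 0.01025·18.7^0.27·exp(0.036·80+0.049·18.2) = 0.9822
  r_corr = 0.5699 + 0.9822 = 1.552 μm/a
  mass loss = 1.552 μm/a × 8.96 g/cm³ = 13.91 g·m⁻²·a⁻¹
Ordering by g·m⁻²·a⁻¹: copper (13.9) > zinc (11.7)

zinc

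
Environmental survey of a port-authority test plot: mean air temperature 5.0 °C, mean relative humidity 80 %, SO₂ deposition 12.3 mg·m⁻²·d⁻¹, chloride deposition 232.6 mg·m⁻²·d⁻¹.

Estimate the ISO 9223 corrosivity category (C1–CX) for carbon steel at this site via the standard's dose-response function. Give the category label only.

carbon steel: temperature factor f = +0.150·(-5.0) = -0.7500
  sulphur-dioxide contribution → 15.27 μm/a
  chloride contribution → 51.2 μm/a
  ⇒ r_corr(carbon steel) = 66.47 μm/a
Category bounds: 50…80 μm/a bracket r_corr ⇒ C4

C4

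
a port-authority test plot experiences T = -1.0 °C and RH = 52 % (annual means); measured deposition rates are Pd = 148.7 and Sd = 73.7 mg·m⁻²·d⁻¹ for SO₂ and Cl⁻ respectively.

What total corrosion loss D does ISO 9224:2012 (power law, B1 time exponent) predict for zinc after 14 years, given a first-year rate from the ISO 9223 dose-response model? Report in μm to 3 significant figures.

D(14) = 9.59 μm

zinc: f(T) = +0.038·(T−10) [T≤10 °C] = -0.4180
  Pd branch = 0.0129·Pd^0.44·e^(0.046·RH+f) = 0.8389 μm/a
  Sd branch = 0.0175·Sd^0.57·e^(0.008·RH+0.085·T) = 0.2826 μm/a
  sum: 0.8389 + 0.2826 → r_corr = 1.122 μm/a
ISO 9224: D(t) = r_corr · t^b with b = 0.813 (zinc, B1)
  D(14) = 1.122 × 14^0.813 = 1.122 × 8.547 = 9.586 μm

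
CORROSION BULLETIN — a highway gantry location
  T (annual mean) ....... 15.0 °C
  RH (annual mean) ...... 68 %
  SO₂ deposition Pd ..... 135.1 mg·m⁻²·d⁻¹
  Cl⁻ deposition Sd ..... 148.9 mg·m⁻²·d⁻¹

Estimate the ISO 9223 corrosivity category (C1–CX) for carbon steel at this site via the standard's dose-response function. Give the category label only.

C5

carbon steel: T>10 °C ⇒ hinge -0.054·(15.0−10) = -0.2700
  SO₂ term: 1.77·135.1^0.52·exp(0.02·68-0.2700) = 67.5
  Sd branch = 0.102·Sd^0.62·e^(0.033·RH+0.04·T) = 38.99 μm/a
  r_corr = 67.5 + 38.99 = 106.5 μm/a
106 μm/a falls in (80, 200] for carbon steel → category C5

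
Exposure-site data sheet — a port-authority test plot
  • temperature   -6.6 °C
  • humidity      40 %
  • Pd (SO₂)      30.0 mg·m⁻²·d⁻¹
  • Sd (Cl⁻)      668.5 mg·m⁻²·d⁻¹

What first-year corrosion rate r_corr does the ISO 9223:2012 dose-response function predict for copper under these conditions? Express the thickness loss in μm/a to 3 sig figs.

r_corr = 0.198 μm/a

copper: f(T) = +0.126·(T−10) [T≤10 °C] = -2.0916
  SO₂ term: 0.0053·30.0^0.26·exp(0.059·40-2.0916) = 0.01678
  Cl⁻ term: 0.01025·668.5^0.27·exp(0.036·40+0.049·-6.6) = 0.1813
  sum: 0.01678 + 0.1813 → r_corr = 0.1981 μm/a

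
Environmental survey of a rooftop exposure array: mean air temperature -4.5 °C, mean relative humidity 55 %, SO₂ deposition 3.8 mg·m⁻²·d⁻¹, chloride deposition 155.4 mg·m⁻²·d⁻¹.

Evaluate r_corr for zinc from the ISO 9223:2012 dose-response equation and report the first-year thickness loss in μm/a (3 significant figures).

zinc: temperature factor f = +0.038·(-14.5) = -0.5510
  Pd branch = 0.0129·Pd^0.44·e^(0.046·RH+f) = 0.1679 μm/a
  Cl⁻ term: 0.0175·155.4^0.57·exp(0.008·55+0.085·-4.5) = 0.329
  sum: 0.1679 + 0.329 → r_corr = 0.4969 μm/a

r_corr = 0.497 μm/a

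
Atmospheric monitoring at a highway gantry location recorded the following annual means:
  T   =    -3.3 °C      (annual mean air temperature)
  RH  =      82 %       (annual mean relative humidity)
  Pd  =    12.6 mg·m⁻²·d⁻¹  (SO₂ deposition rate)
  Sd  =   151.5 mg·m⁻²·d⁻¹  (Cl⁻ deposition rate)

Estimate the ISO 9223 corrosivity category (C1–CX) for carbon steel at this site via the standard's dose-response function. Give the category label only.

carbon steel: temperature factor f = +0.150·(-13.3) = -1.9950
  SO₂ term: 1.77·12.6^0.52·exp(0.02·82-1.9950) = 4.634
  Cl⁻ term: 0.102·151.5^0.62·exp(0.033·82+0.04·-3.3) = 30.08
  r_corr = 4.634 + 30.08 = 34.72 μm/a
Category bounds: 25…50 μm/a bracket r_corr ⇒ C3

C3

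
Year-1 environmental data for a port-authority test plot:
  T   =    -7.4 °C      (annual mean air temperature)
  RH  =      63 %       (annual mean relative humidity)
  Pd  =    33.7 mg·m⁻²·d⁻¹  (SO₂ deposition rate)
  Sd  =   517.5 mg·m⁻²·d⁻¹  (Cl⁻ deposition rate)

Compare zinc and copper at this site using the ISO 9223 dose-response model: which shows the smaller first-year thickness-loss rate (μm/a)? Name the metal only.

copper

zinc: temperature factor f = +0.038·(-17.4) = -0.6612
  Pd branch = 0.0129·Pd^0.44·e^(0.046·RH+f) = 0.5678 μm/a
  Cl⁻ term: 0.0175·517.5^0.57·exp(0.008·63+0.085·-7.4) = 0.5441
  sum: 0.5678 + 0.5441 → r_corr = 1.112 μm/a
copper: T≤10 °C ⇒ hinge +0.126·(-7.4−10) = -2.1924
  SO₂ term: 0.0053·33.7^0.26·exp(0.059·63-2.1924) = 0.06076
  Sd branch = 0.01025·Sd^0.27·e^(0.036·RH+0.049·T) = 0.3724 μm/a
  sum: 0.06076 + 0.3724 → r_corr = 0.4331 μm/a
Ordering by μm/a: zinc (1.11) > copper (0.433)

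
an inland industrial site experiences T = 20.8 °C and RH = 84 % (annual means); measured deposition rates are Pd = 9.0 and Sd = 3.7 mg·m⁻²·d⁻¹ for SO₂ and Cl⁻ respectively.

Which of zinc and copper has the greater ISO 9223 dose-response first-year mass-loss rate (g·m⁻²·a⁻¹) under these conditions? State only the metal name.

copper

zinc: f(T) = -0.071·(T−10) [T>10 °C] = -0.7668
  SO₂ term: 0.0129·9.0^0.44·exp(0.046·84-0.7668) = 0.7509
  Cl⁻ term: 0.0175·3.7^0.57·exp(0.008·84+0.085·20.8) = 0.4232
  sum: 0.7509 + 0.4232 → r_corr = 1.174 μm/a
  mass loss = 1.174 μm/a × 7.14 g/cm³ = 8.383 g·m⁻²·a⁻¹
copper: T>10 °C ⇒ hinge -0.080·(20.8−10) = -0.8640
  Pd branch = 0.0053·Pd^0.26·e^(0.059·RH+f) = 0.5617 μm/a
  Sd branch = 0.01025·Sd^0.27·e^(0.036·RH+0.049·T) = 0.8319 μm/a
  r_corr = 0.5617 + 0.8319 = 1.394 μm/a
  mass loss = 1.394 μm/a × 8.96 g/cm³ = 12.49 g·m⁻²·a⁻¹
Ordering by g·m⁻²·a⁻¹: copper (12.5) > zinc (8.38)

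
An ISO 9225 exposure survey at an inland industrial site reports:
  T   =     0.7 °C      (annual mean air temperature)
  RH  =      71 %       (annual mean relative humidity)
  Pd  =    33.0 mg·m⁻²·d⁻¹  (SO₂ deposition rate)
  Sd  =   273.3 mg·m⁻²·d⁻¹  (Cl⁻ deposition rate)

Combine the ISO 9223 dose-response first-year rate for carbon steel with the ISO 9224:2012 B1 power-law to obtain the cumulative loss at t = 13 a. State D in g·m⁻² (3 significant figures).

carbon steel: temperature factor f = +0.150·(-9.3) = -1.3950
  Pd branch = 1.77·Pd^0.52·e^(0.02·RH+f) = 11.18 μm/a
  Cl⁻ term: 0.102·273.3^0.62·exp(0.033·71+0.04·0.7) = 35.4
  sum: 11.18 + 35.4 → r_corr = 46.58 μm/a
Long-term exponent b (ISO 9224 Table 2, B1) = 0.523
  D(13) = 46.58 × 13^0.523 = 46.58 × 3.825 = 178.2 μm
  Mass loss = 178.2 μm × 7.85 g/cm³ = 1399 g·m⁻²

D(13) = 1.40e+03 g·m⁻²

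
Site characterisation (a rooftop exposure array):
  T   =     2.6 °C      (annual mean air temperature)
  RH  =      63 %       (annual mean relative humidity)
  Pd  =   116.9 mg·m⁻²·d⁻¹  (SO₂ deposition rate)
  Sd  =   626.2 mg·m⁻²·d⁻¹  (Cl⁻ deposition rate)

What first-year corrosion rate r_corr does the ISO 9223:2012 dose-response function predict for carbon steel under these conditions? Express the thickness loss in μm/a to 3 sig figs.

carbon steel: temperature factor f = +0.150·(-7.4) = -1.1100
  Pd branch = 1.77·Pd^0.52·e^(0.02·RH+f) = 24.46 μm/a
  Sd branch = 0.102·Sd^0.62·e^(0.033·RH+0.04·T) = 49.05 μm/a
  r_corr = 24.46 + 49.05 = 73.5 μm/a

r_corr = 73.5 μm/a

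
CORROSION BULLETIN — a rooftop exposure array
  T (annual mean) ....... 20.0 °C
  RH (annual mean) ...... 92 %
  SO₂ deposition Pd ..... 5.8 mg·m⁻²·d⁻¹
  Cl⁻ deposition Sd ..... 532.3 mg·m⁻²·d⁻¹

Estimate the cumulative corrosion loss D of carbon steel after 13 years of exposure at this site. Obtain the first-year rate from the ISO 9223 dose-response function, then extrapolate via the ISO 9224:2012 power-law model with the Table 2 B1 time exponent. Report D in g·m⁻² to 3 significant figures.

carbon steel: temperature factor f = -0.054·(10.0) = -0.5400
  SO₂ term: 1.77·5.8^0.52·exp(0.02·92-0.5400) = 16.2
  Cl⁻ term: 0.102·532.3^0.62·exp(0.033·92+0.04·20.0) = 231.6
  sum: 16.2 + 231.6 → r_corr = 247.8 μm/a
Long-term exponent b (ISO 9224 Table 2, B1) = 0.523
  D(13) = 247.8 × 13^0.523 = 247.8 × 3.825 = 947.8 μm
  Mass loss = 947.8 μm × 7.85 g/cm³ = 7440 g·m⁻²

D(13) = 7.44e+03 g·m⁻²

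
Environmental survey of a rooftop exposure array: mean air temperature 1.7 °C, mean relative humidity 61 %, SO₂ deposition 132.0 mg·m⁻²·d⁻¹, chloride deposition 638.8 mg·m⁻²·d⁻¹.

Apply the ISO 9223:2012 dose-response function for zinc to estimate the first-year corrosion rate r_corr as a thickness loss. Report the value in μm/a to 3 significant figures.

r_corr = 2.64 μm/a

zinc: temperature factor f = +0.038·(-8.3) = -0.3154
  sulphur-dioxide contribution → 1.334 μm/a
  chloride contribution → 1.309 μm/a
  ⇒ r_corr(zinc) = 2.643 μm/a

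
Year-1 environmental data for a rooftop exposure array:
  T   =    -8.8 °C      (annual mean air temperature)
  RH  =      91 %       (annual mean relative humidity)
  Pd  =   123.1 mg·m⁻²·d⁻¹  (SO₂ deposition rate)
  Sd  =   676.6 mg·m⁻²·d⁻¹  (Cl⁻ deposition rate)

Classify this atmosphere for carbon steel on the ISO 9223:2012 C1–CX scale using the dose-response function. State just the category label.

C5

carbon steel: temperature factor f = +0.150·(-18.8) = -2.8200
  sulphur-dioxide contribution → 7.955 μm/a
  chloride contribution → 82.17 μm/a
  total first-year rate 90.13 μm/a
Category bounds: 80…200 μm/a bracket r_corr ⇒ C5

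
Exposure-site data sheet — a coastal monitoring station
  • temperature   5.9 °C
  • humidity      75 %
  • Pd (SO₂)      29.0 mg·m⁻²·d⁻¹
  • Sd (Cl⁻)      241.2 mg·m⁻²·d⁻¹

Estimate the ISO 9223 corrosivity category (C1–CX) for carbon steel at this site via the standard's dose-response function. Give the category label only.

C4

carbon steel: temperature factor f = +0.150·(-4.1) = -0.6150
  Pd branch = 1.77·Pd^0.52·e^(0.02·RH+f) = 24.7 μm/a
  Cl⁻ term: 0.102·241.2^0.62·exp(0.033·75+0.04·5.9) = 46.03
  r_corr = 24.7 + 46.03 = 70.73 μm/a
70.7 μm/a falls in (50, 80] for carbon steel → category C4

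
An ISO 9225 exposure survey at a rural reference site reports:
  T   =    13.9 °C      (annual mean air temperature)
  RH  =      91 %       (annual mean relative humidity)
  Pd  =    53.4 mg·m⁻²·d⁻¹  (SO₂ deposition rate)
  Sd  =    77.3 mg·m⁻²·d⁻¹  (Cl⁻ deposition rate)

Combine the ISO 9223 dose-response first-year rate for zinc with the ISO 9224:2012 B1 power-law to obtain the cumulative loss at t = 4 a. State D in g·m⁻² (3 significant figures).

D(4) = 113 g·m⁻²

zinc: T>10 °C ⇒ hinge -0.071·(13.9−10) = -0.2769
  SO₂ term: 0.0129·53.4^0.44·exp(0.046·91-0.2769) = 3.702
  Sd branch = 0.0175·Sd^0.57·e^(0.008·RH+0.085·T) = 1.408 μm/a
  r_corr = 3.702 + 1.408 = 5.11 μm/a
ISO 9224: D(t) = r_corr · t^b with b = 0.813 (zinc, B1)
  D(4) = 5.11 × 4^0.813 = 5.11 × 3.087 = 15.77 μm
  Mass loss = 15.77 μm × 7.14 g/cm³ = 112.6 g·m⁻²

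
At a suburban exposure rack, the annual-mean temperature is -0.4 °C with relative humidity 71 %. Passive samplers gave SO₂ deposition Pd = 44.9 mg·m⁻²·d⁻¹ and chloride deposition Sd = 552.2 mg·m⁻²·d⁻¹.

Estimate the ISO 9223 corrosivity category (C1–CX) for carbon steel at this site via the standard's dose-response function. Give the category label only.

C4

carbon steel: T≤10 °C ⇒ hinge +0.150·(-0.4−10) = -1.5600
  SO₂ term: 1.77·44.9^0.52·exp(0.02·71-1.5600) = 11.13
  Sd branch = 0.102·Sd^0.62·e^(0.033·RH+0.04·T) = 52.4 μm/a
  r_corr = 11.13 + 52.4 = 63.52 μm/a
63.5 μm/a falls in (50, 80] for carbon steel → category C4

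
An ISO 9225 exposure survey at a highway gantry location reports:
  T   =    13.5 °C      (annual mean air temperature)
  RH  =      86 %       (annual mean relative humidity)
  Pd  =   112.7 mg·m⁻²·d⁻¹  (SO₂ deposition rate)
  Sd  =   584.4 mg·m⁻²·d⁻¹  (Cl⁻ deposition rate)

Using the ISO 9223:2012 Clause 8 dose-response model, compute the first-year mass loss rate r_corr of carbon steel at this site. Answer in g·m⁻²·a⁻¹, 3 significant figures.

carbon steel: T>10 °C ⇒ hinge -0.054·(13.5−10) = -0.1890
  SO₂ term: 1.77·112.7^0.52·exp(0.02·86-0.1890) = 95.47
  Sd branch = 0.102·Sd^0.62·e^(0.033·RH+0.04·T) = 155.2 μm/a
  r_corr = 95.47 + 155.2 = 250.7 μm/a
Convert to mass loss: 250.7 μm/a × 7.85 g/cm³ = 1968 g·m⁻²·a⁻¹

r_corr = 1.97e+03 g·m⁻²·a⁻¹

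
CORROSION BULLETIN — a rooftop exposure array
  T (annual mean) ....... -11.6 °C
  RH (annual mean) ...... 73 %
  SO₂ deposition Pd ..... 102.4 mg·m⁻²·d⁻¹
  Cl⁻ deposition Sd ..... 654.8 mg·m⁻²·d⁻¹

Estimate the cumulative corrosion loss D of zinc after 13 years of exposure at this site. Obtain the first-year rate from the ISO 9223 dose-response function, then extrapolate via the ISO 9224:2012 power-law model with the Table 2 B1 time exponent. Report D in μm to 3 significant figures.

zinc: temperature factor f = +0.038·(-21.6) = -0.8208
  sulphur-dioxide contribution → 1.25 μm/a
  chloride contribution → 0.4717 μm/a
  total first-year rate 1.722 μm/a
ISO 9224: D(t) = r_corr · t^b with b = 0.813 (zinc, B1)
  D(13) = 1.722 × 13^0.813 = 1.722 × 8.047 = 13.86 μm

D(13) = 13.9 μm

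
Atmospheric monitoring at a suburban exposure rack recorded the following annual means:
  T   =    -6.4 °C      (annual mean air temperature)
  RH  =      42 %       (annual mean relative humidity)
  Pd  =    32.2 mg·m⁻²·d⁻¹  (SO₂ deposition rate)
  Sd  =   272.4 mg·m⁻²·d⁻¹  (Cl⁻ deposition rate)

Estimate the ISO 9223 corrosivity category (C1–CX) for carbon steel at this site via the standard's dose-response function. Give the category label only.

carbon steel: T≤10 °C ⇒ hinge +0.150·(-6.4−10) = -2.4600
  SO₂ term: 1.77·32.2^0.52·exp(0.02·42-2.4600) = 2.131
  Cl⁻ term: 0.102·272.4^0.62·exp(0.033·42+0.04·-6.4) = 10.21
  r_corr = 2.131 + 10.21 = 12.34 μm/a
12.3 μm/a falls in (1.3, 25] for carbon steel → category C2

C2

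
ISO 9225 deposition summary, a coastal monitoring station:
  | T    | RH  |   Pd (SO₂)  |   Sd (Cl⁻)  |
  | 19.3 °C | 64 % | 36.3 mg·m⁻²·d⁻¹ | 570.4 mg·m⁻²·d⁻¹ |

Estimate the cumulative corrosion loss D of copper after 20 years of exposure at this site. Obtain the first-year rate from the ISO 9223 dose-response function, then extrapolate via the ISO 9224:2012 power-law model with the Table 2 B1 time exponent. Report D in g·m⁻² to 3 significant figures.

copper: T>10 °C ⇒ hinge -0.080·(19.3−10) = -0.7440
  SO₂ term: 0.0053·36.3^0.26·exp(0.059·64-0.7440) = 0.2797
  Sd branch = 0.01025·Sd^0.27·e^(0.036·RH+0.049·T) = 1.466 μm/a
  r_corr = 0.2797 + 1.466 = 1.746 μm/a
ISO 9224: D(t) = r_corr · t^b with b = 0.667 (copper, B1)
  D(20) = 1.746 × 20^0.667 = 1.746 × 7.375 = 12.88 μm
  Mass loss = 12.88 μm × 8.96 g/cm³ = 115.4 g·m⁻²

D(20) = 115 g·m⁻²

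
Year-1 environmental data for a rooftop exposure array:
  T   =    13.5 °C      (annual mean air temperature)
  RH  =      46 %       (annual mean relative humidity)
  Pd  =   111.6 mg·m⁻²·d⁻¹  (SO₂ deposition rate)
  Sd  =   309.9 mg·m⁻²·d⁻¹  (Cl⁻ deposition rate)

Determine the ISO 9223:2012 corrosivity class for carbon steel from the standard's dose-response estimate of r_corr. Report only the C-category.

carbon steel: temperature factor f = -0.054·(3.5) = -0.1890
  sulphur-dioxide contribution → 42.68 μm/a
  chloride contribution → 27.99 μm/a
  ⇒ r_corr(carbon steel) = 70.67 μm/a
70.7 μm/a falls in (50, 80] for carbon steel → category C4

C4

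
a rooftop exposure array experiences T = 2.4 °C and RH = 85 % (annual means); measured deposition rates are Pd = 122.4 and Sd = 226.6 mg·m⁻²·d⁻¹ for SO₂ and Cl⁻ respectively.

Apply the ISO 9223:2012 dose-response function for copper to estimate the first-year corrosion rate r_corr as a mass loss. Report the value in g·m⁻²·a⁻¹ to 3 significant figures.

r_corr = 19.1 g·m⁻²·a⁻¹

copper: f(T) = +0.126·(T−10) [T≤10 °C] = -0.9576
  SO₂ term: 0.0053·122.4^0.26·exp(0.059·85-0.9576) = 1.07
  Cl⁻ term: 0.01025·226.6^0.27·exp(0.036·85+0.049·2.4) = 1.063
  r_corr = 1.07 + 1.063 = 2.133 μm/a
Convert to mass loss: 2.133 μm/a × 8.96 g/cm³ = 19.11 g·m⁻²·a⁻¹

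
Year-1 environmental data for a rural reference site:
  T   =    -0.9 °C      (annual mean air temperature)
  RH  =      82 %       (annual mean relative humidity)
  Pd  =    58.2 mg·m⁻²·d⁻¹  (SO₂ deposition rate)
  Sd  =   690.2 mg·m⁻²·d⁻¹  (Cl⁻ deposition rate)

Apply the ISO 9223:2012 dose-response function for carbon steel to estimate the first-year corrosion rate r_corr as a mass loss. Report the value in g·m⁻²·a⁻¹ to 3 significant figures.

carbon steel: f(T) = +0.150·(T−10) [T≤10 °C] = -1.6350
  sulphur-dioxide contribution → 14.72 μm/a
  chloride contribution → 84.79 μm/a
  ⇒ r_corr(carbon steel) = 99.51 μm/a
Convert to mass loss: 99.51 μm/a × 7.85 g/cm³ = 781.1 g·m⁻²·a⁻¹

r_corr = 781 g·m⁻²·a⁻¹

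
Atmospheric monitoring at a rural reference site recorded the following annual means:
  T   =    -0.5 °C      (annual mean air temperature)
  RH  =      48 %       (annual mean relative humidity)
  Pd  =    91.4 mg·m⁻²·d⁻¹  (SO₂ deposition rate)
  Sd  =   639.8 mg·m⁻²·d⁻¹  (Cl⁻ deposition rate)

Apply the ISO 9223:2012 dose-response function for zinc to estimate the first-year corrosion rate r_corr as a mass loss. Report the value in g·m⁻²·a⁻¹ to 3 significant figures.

r_corr = 11.1 g·m⁻²·a⁻¹

zinc: f(T) = +0.038·(T−10) [T≤10 °C] = -0.3990
  Pd branch = 0.0129·Pd^0.44·e^(0.046·RH+f) = 0.5742 μm/a
  Sd branch = 0.0175·Sd^0.57·e^(0.008·RH+0.085·T) = 0.979 μm/a
  sum: 0.5742 + 0.979 → r_corr = 1.553 μm/a
Convert to mass loss: 1.553 μm/a × 7.14 g/cm³ = 11.09 g·m⁻²·a⁻¹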